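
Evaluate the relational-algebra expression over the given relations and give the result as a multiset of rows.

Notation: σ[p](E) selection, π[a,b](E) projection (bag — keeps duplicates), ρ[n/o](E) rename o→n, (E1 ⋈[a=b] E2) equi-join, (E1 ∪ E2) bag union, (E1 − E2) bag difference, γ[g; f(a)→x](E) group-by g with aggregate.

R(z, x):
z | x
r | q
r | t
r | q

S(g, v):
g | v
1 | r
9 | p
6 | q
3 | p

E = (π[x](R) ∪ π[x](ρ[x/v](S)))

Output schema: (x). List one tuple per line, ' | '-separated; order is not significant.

Stepwise |·|:
  R → 3
  π[x](R) → 3
  S → 4
  ρ[x/v](S) → 4
  π[x](ρ[x/v](S)) → 4
  (π[x](R) ∪ π[x](ρ[x/v](S))) → 7

== RESULT ==
x
p
p
q
q
q
r
t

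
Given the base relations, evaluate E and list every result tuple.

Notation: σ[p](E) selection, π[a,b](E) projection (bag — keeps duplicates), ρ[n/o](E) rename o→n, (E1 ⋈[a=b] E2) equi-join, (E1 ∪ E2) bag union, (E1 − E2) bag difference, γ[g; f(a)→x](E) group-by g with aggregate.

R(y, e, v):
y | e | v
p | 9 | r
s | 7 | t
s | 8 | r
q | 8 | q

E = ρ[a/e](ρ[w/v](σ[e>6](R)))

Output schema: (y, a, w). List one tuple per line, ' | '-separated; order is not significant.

Per-node cardinality:
  R → 4
  σ[e>6](R) → 4
  ρ[w/v](σ[e>6](R)) → 4
  ρ[a/e](ρ[w/v](σ[e>6](R))) → 4

== RESULT ==
y | a | w
p | 9 | r
q | 8 | q
s | 7 | t
s | 8 | r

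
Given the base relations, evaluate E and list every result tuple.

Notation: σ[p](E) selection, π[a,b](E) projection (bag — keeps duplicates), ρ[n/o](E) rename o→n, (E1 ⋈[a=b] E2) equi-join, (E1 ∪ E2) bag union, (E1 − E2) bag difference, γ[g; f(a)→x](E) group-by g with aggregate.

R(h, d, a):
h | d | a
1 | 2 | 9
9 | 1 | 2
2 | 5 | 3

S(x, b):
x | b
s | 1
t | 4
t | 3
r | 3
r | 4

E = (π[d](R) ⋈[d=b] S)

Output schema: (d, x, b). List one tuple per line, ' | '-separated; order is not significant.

Per-node cardinality:
  R → 3
  π[d](R) → 3
  S → 5
  (π[d](R) ⋈[d=b] S) → 1

== RESULT ==
d | x | b
1 | s | 1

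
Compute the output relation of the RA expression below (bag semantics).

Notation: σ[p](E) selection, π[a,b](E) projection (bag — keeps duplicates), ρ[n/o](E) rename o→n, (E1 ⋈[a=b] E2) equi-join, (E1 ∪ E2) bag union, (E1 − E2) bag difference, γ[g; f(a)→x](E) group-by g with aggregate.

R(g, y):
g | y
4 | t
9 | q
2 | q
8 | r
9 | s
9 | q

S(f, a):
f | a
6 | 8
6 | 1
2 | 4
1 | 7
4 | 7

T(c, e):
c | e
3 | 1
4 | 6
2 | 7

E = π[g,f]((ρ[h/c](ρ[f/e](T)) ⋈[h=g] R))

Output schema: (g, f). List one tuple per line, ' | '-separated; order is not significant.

Per-node cardinality:
  T → 3
  ρ[f/e](T) → 3
  ρ[h/c](ρ[f/e](T)) → 3
  R → 6
  (ρ[h/c](ρ[f/e](T)) ⋈[h=g] R) → 2
  π[g,f]((ρ[h/c](ρ[f/e](T)) ⋈[h=g] R)) → 2

== RESULT ==
g | f
2 | 7
4 | 6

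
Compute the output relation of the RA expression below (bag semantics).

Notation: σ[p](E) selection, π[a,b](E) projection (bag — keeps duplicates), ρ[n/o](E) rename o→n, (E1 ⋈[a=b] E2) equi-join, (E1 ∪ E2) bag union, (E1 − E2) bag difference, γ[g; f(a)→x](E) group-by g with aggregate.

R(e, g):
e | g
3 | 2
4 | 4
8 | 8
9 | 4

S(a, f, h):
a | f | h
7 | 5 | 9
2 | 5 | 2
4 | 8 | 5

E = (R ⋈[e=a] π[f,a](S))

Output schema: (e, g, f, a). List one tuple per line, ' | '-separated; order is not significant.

Stepwise |·|:
  R → 4
  S → 3
  π[f,a](S) → 3
  (R ⋈[e=a] π[f,a](S)) → 1

== RESULT ==
e | g | f | a
4 | 4 | 8 | 4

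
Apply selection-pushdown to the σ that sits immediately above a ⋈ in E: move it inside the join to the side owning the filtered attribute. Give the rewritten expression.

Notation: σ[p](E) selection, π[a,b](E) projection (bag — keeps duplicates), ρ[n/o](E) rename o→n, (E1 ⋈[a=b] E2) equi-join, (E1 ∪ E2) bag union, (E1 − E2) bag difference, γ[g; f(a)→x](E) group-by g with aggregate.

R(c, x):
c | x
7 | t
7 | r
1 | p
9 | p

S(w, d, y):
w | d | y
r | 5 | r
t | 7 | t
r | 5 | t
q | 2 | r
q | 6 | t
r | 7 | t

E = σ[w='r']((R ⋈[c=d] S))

σ filters on w, owned by the right side.
E' = (R ⋈[c=d] σ[w='r'](S))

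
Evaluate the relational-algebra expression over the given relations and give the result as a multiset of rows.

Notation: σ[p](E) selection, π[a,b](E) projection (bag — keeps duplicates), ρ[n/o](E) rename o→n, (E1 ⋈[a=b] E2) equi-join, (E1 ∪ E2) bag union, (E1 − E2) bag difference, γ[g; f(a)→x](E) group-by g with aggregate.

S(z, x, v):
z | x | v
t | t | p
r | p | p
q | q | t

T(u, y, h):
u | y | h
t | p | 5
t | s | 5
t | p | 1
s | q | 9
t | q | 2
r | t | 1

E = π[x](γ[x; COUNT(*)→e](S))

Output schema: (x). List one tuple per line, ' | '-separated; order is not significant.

Stepwise |·|:
  S → 3
  γ[x; COUNT(*)→e](S) → 3
  π[x](γ[x; COUNT(*)→e](S)) → 3

== RESULT ==
x
p
q
t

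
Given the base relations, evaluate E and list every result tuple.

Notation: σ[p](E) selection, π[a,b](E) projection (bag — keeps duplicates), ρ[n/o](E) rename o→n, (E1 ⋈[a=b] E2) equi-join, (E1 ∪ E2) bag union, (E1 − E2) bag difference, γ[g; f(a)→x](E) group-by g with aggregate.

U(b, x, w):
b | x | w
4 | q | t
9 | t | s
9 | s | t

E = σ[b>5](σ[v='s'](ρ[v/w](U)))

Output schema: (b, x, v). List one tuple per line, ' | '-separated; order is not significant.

Subexpression sizes:
  U → 3
  ρ[v/w](U) → 3
  σ[v='s'](ρ[v/w](U)) → 1
  σ[b>5](σ[v='s'](ρ[v/w](U))) → 1

== RESULT ==
b | x | v
9 | t | s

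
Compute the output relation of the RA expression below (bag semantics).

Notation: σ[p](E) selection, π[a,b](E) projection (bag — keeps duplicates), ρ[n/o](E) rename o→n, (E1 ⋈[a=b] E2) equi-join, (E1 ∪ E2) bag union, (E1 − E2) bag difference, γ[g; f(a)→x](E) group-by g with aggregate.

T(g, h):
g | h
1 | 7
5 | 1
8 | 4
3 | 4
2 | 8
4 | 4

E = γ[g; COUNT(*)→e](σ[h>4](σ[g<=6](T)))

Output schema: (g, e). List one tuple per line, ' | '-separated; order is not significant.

Subexpression sizes:
  T → 6
  σ[g<=6](T) → 5
  σ[h>4](σ[g<=6](T)) → 2
  γ[g; COUNT(*)→e](σ[h>4](σ[g<=6](T))) → 2

== RESULT ==
g | e
1 | 1
2 | 1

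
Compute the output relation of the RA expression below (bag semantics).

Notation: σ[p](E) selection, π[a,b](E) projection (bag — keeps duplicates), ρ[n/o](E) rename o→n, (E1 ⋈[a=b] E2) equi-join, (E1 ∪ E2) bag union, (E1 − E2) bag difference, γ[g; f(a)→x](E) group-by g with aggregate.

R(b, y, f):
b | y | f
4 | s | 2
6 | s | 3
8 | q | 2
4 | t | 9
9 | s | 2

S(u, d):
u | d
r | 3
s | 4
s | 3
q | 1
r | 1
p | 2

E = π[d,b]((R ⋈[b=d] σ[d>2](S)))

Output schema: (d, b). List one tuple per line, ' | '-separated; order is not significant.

Stepwise |·|:
  R → 5
  S → 6
  σ[d>2](S) → 3
  (R ⋈[b=d] σ[d>2](S)) → 2
  π[d,b]((R ⋈[b=d] σ[d>2](S))) → 2

== RESULT ==
d | b
4 | 4
4 | 4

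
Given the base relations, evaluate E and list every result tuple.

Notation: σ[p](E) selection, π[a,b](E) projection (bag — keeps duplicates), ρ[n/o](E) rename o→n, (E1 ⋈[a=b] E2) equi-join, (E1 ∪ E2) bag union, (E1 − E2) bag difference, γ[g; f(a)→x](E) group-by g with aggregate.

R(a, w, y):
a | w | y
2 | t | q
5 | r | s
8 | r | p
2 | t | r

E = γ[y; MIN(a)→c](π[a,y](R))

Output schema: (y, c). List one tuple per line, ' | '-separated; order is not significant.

Subexpression sizes:
  R → 4
  π[a,y](R) → 4
  γ[y; MIN(a)→c](π[a,y](R)) → 4

== RESULT ==
y | c
p | 8
q | 2
r | 2
s | 5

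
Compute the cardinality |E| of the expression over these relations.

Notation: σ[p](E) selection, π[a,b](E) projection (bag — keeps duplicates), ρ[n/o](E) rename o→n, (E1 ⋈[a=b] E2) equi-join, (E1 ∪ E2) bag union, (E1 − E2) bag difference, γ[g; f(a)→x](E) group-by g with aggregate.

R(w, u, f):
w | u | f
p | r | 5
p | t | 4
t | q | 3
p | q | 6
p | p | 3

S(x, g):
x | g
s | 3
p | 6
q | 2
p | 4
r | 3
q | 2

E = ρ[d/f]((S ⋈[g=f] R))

Subexpression sizes:
  S → 6
  R → 5
  (S ⋈[g=f] R) → 6
  ρ[d/f]((S ⋈[g=f] R)) → 6

|E| = 6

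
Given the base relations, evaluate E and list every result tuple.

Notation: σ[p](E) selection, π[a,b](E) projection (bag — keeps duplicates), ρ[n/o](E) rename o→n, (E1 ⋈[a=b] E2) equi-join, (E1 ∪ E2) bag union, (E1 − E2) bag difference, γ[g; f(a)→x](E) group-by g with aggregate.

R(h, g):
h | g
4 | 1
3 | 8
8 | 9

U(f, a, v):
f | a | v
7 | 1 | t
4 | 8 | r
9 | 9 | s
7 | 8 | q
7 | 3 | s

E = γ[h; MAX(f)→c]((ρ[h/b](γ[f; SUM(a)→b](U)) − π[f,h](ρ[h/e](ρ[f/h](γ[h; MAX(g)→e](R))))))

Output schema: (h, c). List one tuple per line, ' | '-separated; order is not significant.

Per-node cardinality:
  U → 5
  γ[f; SUM(a)→b](U) → 3
  ρ[h/b](γ[f; SUM(a)→b](U)) → 3
  R → 3
  γ[h; MAX(g)→e](R) → 3
  ρ[f/h](γ[h; MAX(g)→e](R)) → 3
  ρ[h/e](ρ[f/h](γ[h; MAX(g)→e](R))) → 3
  π[f,h](ρ[h/e](ρ[f/h](γ[h; MAX(g)→e](R)))) → 3
  (ρ[h/b](γ[f; SUM(a)→b](U)) − π[f,h](ρ[h/e](ρ[f/h](γ[h; MAX(g)→e](R))))) → 3
  γ[h; MAX(f)→c]((ρ[h/b](γ[f; SUM(a)→b](U)) − π[f,h](ρ[h/e](ρ[f/h](γ[h; MAX(g)→e](R)))))) → 3

== RESULT ==
h | c
8 | 4
9 | 9
12 | 7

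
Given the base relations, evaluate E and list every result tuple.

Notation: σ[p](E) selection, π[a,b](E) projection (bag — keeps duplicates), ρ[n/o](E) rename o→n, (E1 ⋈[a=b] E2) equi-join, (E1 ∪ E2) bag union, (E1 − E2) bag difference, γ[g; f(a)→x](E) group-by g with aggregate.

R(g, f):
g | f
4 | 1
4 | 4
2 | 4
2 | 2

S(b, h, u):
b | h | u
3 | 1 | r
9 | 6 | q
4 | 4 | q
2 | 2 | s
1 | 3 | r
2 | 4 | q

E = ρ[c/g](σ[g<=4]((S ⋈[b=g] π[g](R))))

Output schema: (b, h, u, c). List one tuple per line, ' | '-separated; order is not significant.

Stepwise |·|:
  S → 6
  R → 4
  π[g](R) → 4
  (S ⋈[b=g] π[g](R)) → 6
  σ[g<=4]((S ⋈[b=g] π[g](R))) → 6
  ρ[c/g](σ[g<=4]((S ⋈[b=g] π[g](R)))) → 6

== RESULT ==
b | h | u | c
2 | 2 | s | 2
2 | 2 | s | 2
2 | 4 | q | 2
2 | 4 | q | 2
4 | 4 | q | 4
4 | 4 | q | 4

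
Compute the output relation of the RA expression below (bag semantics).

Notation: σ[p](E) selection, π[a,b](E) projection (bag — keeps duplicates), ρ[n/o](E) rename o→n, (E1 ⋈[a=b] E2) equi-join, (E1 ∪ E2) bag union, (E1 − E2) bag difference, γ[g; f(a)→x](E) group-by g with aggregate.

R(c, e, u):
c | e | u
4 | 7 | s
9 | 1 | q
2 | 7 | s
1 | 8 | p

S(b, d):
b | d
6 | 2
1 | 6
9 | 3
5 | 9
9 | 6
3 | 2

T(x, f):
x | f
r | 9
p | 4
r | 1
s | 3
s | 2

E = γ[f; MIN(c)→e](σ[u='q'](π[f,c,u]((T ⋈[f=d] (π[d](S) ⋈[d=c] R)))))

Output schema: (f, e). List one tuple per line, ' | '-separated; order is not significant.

Row counts bottom-up:
  T → 5
  S → 6
  π[d](S) → 6
  R → 4
  (π[d](S) ⋈[d=c] R) → 3
  (T ⋈[f=d] (π[d](S) ⋈[d=c] R)) → 3
  π[f,c,u]((T ⋈[f=d] (π[d](S) ⋈[d=c] R))) → 3
  σ[u='q'](π[f,c,u]((T ⋈[f=d] (π[d](S) ⋈[d=c] R)))) → 1
  γ[f; MIN(c)→e](σ[u='q'](π[f,c,u]((T ⋈[f=d] (π[d](S) ⋈[d=c] R))))) → 1

== RESULT ==
f | e
9 | 9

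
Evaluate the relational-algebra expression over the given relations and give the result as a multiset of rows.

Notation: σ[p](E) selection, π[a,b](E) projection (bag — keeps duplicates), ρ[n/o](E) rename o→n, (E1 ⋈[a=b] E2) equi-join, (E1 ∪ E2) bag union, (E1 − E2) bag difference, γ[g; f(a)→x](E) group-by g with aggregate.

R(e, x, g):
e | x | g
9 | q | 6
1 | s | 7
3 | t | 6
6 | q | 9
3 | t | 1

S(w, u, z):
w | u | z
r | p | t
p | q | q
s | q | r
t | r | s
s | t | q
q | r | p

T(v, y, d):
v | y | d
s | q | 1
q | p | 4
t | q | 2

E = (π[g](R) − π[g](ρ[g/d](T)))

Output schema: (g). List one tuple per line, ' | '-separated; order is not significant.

Per-node cardinality:
  R → 5
  π[g](R) → 5
  T → 3
  ρ[g/d](T) → 3
  π[g](ρ[g/d](T)) → 3
  (π[g](R) − π[g](ρ[g/d](T))) → 4

== RESULT ==
g
6
6
7
9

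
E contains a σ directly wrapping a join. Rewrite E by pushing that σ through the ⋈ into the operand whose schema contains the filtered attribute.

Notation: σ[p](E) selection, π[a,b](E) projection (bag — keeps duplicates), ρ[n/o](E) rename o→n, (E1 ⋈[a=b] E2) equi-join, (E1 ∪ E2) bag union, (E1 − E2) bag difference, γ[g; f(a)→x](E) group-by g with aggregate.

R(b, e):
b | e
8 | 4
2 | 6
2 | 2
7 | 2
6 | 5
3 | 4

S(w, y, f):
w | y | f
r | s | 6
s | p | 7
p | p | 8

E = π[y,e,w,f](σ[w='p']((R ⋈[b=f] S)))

σ filters on w, owned by the right side.
E' = π[y,e,w,f]((R ⋈[b=f] σ[w='p'](S)))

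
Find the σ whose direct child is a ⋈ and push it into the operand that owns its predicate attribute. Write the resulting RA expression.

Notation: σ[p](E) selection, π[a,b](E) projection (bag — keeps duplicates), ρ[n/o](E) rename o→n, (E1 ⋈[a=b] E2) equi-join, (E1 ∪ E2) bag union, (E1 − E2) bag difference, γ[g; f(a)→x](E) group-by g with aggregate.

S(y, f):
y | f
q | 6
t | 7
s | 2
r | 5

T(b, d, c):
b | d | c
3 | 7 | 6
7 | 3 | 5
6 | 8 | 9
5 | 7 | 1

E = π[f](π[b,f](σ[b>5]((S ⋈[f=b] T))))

σ filters on b, owned by the right side.
E' = π[f](π[b,f]((S ⋈[f=b] σ[b>5](T))))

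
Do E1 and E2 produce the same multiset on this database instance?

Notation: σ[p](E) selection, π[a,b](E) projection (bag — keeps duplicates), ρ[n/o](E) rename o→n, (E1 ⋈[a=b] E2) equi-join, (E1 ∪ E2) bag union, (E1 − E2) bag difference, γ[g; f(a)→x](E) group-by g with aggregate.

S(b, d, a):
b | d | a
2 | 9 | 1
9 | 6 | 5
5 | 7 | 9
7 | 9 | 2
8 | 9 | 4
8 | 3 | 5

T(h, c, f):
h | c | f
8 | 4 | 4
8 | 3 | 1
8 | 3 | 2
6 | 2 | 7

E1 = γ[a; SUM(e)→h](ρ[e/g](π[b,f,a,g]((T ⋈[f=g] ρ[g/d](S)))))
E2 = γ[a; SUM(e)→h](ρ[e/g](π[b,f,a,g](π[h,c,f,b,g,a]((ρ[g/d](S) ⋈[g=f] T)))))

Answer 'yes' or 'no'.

E1 stepwise |·|:
  T → 4
  S → 6
  ρ[g/d](S) → 6
  (T ⋈[f=g] ρ[g/d](S)) → 1
  π[b,f,a,g]((T ⋈[f=g] ρ[g/d](S))) → 1
  ρ[e/g](π[b,f,a,g]((T ⋈[f=g] ρ[g/d](S)))) → 1
  γ[a; SUM(e)→h](ρ[e/g](π[b,f,a,g]((T ⋈[f=g] ρ[g/d](S))))) → 1
E2 stepwise |·|:
  S → 6
  ρ[g/d](S) → 6
  T → 4
  (ρ[g/d](S) ⋈[g=f] T) → 1
  π[h,c,f,b,g,a]((ρ[g/d](S) ⋈[g=f] T)) → 1
  π[b,f,a,g](π[h,c,f,b,g,a]((ρ[g/d](S) ⋈[g=f] T))) → 1
  ρ[e/g](π[b,f,a,g](π[h,c,f,b,g,a]((ρ[g/d](S) ⋈[g=f] T)))) → 1
  γ[a; SUM(e)→h](ρ[e/g](π[b,f,a,g](π[h,c,f,b,g,a]((ρ[g/d](S) ⋈[g=f] T))))) → 1

E1 and E2 produce the same multiset:
a | h
9 | 7

yes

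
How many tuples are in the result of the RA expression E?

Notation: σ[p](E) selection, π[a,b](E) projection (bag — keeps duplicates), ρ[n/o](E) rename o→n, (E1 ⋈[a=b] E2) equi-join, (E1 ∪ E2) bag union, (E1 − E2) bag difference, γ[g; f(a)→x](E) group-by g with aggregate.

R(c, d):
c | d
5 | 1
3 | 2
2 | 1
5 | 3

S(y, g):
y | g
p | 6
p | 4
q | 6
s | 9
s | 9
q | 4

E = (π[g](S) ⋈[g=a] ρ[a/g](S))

Row counts bottom-up:
  S → 6
  π[g](S) → 6
  S → 6
  ρ[a/g](S) → 6
  (π[g](S) ⋈[g=a] ρ[a/g](S)) → 12

|E| = 12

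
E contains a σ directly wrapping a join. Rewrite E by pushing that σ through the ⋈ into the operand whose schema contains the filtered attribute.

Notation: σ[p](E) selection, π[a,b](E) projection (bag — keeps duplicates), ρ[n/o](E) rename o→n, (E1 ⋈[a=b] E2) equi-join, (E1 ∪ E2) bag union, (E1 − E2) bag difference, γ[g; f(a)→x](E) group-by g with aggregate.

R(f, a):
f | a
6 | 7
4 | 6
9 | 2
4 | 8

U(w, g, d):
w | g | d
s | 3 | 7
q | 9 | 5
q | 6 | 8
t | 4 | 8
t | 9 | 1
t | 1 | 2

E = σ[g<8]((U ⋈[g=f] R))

σ filters on g, owned by the left side.
E' = (σ[g<8](U) ⋈[g=f] R)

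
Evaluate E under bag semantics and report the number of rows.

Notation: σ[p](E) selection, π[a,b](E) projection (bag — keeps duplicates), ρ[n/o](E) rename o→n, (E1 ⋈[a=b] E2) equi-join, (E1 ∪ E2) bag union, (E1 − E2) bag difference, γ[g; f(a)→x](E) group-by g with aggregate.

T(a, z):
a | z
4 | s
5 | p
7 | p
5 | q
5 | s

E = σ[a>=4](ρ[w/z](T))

Subexpression sizes:
  T → 5
  ρ[w/z](T) → 5
  σ[a>=4](ρ[w/z](T)) → 5

|E| = 5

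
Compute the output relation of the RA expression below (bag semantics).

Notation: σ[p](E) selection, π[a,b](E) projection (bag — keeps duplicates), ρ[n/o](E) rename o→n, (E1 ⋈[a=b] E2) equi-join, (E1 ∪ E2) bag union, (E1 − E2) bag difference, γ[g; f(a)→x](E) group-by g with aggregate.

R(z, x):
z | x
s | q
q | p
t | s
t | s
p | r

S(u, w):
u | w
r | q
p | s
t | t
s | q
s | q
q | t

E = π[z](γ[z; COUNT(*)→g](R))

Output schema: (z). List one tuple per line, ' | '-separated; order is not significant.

Per-node cardinality:
  R → 5
  γ[z; COUNT(*)→g](R) → 4
  π[z](γ[z; COUNT(*)→g](R)) → 4

== RESULT ==
z
p
q
s
t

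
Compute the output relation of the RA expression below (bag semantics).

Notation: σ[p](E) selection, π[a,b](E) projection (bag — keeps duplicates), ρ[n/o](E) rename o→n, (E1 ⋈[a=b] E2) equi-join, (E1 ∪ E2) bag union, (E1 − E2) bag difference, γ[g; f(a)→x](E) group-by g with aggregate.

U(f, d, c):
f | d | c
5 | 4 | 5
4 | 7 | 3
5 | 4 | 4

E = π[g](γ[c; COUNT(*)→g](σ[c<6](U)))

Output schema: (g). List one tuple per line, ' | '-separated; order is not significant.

Per-node cardinality:
  U → 3
  σ[c<6](U) → 3
  γ[c; COUNT(*)→g](σ[c<6](U)) → 3
  π[g](γ[c; COUNT(*)→g](σ[c<6](U))) → 3

== RESULT ==
g
1
1
1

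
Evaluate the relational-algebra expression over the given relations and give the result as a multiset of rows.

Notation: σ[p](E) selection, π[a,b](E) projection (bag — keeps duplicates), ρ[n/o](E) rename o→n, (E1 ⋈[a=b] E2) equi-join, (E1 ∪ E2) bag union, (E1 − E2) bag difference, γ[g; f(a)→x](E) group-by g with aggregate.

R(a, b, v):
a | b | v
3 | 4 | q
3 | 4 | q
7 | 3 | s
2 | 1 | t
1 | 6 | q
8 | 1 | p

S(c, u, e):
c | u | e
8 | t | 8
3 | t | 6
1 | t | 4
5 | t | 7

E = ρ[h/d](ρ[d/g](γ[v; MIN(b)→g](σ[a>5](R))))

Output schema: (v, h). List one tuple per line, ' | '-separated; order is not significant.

Per-node cardinality:
  R → 6
  σ[a>5](R) → 2
  γ[v; MIN(b)→g](σ[a>5](R)) → 2
  ρ[d/g](γ[v; MIN(b)→g](σ[a>5](R))) → 2
  ρ[h/d](ρ[d/g](γ[v; MIN(b)→g](σ[a>5](R)))) → 2

== RESULT ==
v | h
p | 1
s | 3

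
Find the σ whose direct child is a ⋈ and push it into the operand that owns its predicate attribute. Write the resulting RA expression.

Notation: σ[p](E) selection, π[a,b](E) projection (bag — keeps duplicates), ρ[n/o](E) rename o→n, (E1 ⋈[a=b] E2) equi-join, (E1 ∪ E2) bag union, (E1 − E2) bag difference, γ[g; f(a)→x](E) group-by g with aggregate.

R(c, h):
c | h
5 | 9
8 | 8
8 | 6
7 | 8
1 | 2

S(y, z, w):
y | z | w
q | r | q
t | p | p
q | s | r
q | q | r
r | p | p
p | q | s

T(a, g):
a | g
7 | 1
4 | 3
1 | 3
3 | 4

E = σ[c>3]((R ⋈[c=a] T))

σ filters on c, owned by the left side.
E' = (σ[c>3](R) ⋈[c=a] T)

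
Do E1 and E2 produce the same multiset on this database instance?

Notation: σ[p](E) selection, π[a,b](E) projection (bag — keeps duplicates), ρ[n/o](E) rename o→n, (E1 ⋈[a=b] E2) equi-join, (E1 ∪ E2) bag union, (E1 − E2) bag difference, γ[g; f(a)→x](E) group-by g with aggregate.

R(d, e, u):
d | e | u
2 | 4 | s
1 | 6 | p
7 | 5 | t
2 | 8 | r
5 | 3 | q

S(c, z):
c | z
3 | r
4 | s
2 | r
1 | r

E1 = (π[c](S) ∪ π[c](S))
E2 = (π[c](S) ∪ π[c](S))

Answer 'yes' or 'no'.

E1 per-node cardinality:
  S → 4
  π[c](S) → 4
  S → 4
  π[c](S) → 4
  (π[c](S) ∪ π[c](S)) → 8
E2 per-node cardinality:
  S → 4
  π[c](S) → 4
  S → 4
  π[c](S) → 4
  (π[c](S) ∪ π[c](S)) → 8

E1 and E2 produce the same multiset:
c
1
1
2
2
3
3
4
4

yes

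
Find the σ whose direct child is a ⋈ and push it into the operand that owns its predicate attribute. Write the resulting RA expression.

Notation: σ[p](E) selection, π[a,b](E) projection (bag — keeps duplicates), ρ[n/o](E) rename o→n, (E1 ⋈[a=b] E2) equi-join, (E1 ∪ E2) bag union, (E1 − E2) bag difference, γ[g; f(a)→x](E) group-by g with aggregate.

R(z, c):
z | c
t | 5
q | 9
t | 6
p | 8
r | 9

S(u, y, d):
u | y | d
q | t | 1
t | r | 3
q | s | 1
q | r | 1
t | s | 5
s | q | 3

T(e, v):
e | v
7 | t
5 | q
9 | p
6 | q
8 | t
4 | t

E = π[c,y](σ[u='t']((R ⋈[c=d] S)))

σ filters on u, owned by the right side.
E' = π[c,y]((R ⋈[c=d] σ[u='t'](S)))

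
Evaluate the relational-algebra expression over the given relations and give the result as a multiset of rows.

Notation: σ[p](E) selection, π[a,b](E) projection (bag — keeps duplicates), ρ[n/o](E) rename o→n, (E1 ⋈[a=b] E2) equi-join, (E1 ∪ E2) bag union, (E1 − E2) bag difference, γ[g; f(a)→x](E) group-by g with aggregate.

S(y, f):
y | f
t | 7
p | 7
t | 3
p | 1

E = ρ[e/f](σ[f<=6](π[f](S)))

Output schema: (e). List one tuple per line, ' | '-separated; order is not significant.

Subexpression sizes:
  S → 4
  π[f](S) → 4
  σ[f<=6](π[f](S)) → 2
  ρ[e/f](σ[f<=6](π[f](S))) → 2

== RESULT ==
e
1
3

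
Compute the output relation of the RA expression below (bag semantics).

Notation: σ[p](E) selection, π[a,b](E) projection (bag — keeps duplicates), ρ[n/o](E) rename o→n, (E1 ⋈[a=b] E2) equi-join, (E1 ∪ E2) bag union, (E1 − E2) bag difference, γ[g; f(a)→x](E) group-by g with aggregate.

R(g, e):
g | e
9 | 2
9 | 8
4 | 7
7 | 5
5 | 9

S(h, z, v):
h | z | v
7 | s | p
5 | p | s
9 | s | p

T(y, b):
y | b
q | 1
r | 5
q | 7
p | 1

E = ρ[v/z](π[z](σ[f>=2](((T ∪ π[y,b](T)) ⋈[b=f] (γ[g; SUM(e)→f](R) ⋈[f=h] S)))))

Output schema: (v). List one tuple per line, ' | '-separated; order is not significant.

Subexpression sizes:
  T → 4
  T → 4
  π[y,b](T) → 4
  (T ∪ π[y,b](T)) → 8
  R → 5
  γ[g; SUM(e)→f](R) → 4
  S → 3
  (γ[g; SUM(e)→f](R) ⋈[f=h] S) → 3
  ((T ∪ π[y,b](T)) ⋈[b=f] (γ[g; SUM(e)→f](R) ⋈[f=h] S)) → 4
  σ[f>=2](((T ∪ π[y,b](T)) ⋈[b=f] (γ[g; SUM(e)→f](R) ⋈[f=h] S))) → 4
  π[z](σ[f>=2](((T ∪ π[y,b](T)) ⋈[b=f] (γ[g; SUM(e)→f](R) ⋈[f=h] S)))) → 4
  ρ[v/z](π[z](σ[f>=2](((T ∪ π[y,b](T)) ⋈[b=f] (γ[g; SUM(e)→f](R) ⋈[f=h] S))))) → 4

== RESULT ==
v
p
p
s
s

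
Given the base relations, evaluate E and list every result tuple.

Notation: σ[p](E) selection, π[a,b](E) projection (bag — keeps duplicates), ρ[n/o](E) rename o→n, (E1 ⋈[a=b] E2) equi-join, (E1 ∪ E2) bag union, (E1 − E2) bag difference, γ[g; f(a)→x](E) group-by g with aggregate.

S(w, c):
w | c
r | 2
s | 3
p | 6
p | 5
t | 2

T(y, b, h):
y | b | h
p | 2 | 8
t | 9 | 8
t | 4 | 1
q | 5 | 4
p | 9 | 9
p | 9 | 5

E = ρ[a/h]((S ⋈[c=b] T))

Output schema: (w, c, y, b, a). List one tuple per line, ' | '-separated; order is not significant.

Per-node cardinality:
  S → 5
  T → 6
  (S ⋈[c=b] T) → 3
  ρ[a/h]((S ⋈[c=b] T)) → 3

== RESULT ==
w | c | y | b | a
p | 5 | q | 5 | 4
r | 2 | p | 2 | 8
t | 2 | p | 2 | 8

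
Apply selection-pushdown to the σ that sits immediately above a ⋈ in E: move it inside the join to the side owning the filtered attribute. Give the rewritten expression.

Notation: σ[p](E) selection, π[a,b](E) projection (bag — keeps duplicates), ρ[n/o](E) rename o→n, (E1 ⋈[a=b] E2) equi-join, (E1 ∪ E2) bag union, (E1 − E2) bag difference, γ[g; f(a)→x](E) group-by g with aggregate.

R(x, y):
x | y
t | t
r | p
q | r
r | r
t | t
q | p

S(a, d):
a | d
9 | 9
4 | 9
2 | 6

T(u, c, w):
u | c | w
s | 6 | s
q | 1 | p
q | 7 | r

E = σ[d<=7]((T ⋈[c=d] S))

σ filters on d, owned by the right side.
E' = (T ⋈[c=d] σ[d<=7](S))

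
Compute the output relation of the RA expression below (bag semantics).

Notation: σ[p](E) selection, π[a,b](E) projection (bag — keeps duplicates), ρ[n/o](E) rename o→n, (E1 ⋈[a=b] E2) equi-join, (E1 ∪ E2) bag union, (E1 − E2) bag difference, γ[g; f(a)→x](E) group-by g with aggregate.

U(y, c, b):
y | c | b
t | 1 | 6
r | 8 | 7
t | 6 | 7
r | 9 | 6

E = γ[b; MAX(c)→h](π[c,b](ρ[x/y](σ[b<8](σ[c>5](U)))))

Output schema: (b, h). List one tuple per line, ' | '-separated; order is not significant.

Per-node cardinality:
  U → 4
  σ[c>5](U) → 3
  σ[b<8](σ[c>5](U)) → 3
  ρ[x/y](σ[b<8](σ[c>5](U))) → 3
  π[c,b](ρ[x/y](σ[b<8](σ[c>5](U)))) → 3
  γ[b; MAX(c)→h](π[c,b](ρ[x/y](σ[b<8](σ[c>5](U))))) → 2

== RESULT ==
b | h
6 | 9
7 | 8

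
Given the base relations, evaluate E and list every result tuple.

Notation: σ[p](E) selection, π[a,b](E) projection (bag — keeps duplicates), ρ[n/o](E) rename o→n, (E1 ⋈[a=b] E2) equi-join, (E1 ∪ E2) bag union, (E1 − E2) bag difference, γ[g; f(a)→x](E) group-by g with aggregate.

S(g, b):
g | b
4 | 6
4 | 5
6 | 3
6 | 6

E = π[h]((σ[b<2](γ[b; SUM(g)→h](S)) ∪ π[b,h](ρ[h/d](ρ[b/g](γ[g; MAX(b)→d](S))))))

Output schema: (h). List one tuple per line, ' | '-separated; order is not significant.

Stepwise |·|:
  S → 4
  γ[b; SUM(g)→h](S) → 3
  σ[b<2](γ[b; SUM(g)→h](S)) → 0
  S → 4
  γ[g; MAX(b)→d](S) → 2
  ρ[b/g](γ[g; MAX(b)→d](S)) → 2
  ρ[h/d](ρ[b/g](γ[g; MAX(b)→d](S))) → 2
  π[b,h](ρ[h/d](ρ[b/g](γ[g; MAX(b)→d](S)))) → 2
  (σ[b<2](γ[b; SUM(g)→h](S)) ∪ π[b,h](ρ[h/d](ρ[b/g](γ[g; MAX(b)→d](S))))) → 2
  π[h]((σ[b<2](γ[b; SUM(g)→h](S)) ∪ π[b,h](ρ[h/d](ρ[b/g](γ[g; MAX(b)→d](S)))))) → 2

== RESULT ==
h
6
6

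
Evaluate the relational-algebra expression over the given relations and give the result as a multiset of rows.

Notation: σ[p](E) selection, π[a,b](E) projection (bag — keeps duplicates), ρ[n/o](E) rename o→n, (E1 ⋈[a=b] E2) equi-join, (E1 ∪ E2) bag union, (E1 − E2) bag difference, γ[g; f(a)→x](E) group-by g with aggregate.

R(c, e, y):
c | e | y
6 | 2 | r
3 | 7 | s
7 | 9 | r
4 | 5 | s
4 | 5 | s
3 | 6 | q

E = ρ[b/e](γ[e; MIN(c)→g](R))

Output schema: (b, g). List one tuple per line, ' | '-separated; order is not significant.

Per-node cardinality:
  R → 6
  γ[e; MIN(c)→g](R) → 5
  ρ[b/e](γ[e; MIN(c)→g](R)) → 5

== RESULT ==
b | g
2 | 6
5 | 4
6 | 3
7 | 3
9 | 7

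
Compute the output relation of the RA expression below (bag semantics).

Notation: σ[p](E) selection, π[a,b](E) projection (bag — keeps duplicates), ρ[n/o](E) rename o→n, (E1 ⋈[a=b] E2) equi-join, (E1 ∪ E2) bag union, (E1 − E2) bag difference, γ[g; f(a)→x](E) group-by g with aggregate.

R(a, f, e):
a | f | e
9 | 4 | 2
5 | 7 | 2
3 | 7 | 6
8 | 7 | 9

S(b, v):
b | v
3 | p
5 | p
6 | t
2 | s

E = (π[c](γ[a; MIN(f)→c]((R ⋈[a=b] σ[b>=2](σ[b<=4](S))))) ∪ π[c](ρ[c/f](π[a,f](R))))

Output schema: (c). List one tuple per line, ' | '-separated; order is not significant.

Subexpression sizes:
  R → 4
  S → 4
  σ[b<=4](S) → 2
  σ[b>=2](σ[b<=4](S)) → 2
  (R ⋈[a=b] σ[b>=2](σ[b<=4](S))) → 1
  γ[a; MIN(f)→c]((R ⋈[a=b] σ[b>=2](σ[b<=4](S)))) → 1
  π[c](γ[a; MIN(f)→c]((R ⋈[a=b] σ[b>=2](σ[b<=4](S))))) → 1
  R → 4
  π[a,f](R) → 4
  ρ[c/f](π[a,f](R)) → 4
  π[c](ρ[c/f](π[a,f](R))) → 4
  (π[c](γ[a; MIN(f)→c]((R ⋈[a=b] σ[b>=2](σ[b<=4](S))))) ∪ π[c](ρ[c/f](π[a,f](R)))) → 5

== RESULT ==
c
4
7
7
7
7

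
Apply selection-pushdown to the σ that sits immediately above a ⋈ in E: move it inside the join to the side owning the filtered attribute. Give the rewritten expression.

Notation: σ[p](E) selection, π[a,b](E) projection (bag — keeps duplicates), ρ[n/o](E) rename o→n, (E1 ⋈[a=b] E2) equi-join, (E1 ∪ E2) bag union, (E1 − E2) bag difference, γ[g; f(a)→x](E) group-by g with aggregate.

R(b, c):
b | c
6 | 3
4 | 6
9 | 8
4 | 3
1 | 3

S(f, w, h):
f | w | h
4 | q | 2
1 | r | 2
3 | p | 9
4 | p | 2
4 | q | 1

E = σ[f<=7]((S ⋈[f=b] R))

σ filters on f, owned by the left side.
E' = (σ[f<=7](S) ⋈[f=b] R)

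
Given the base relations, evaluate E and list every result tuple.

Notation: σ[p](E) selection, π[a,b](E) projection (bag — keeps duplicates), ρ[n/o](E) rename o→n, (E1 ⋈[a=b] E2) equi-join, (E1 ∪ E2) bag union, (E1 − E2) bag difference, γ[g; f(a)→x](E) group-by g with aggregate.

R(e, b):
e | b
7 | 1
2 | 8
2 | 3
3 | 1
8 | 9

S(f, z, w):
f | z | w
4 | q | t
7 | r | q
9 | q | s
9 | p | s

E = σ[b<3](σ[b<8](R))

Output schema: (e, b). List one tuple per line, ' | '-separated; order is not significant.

Subexpression sizes:
  R → 5
  σ[b<8](R) → 3
  σ[b<3](σ[b<8](R)) → 2

== RESULT ==
e | b
3 | 1
7 | 1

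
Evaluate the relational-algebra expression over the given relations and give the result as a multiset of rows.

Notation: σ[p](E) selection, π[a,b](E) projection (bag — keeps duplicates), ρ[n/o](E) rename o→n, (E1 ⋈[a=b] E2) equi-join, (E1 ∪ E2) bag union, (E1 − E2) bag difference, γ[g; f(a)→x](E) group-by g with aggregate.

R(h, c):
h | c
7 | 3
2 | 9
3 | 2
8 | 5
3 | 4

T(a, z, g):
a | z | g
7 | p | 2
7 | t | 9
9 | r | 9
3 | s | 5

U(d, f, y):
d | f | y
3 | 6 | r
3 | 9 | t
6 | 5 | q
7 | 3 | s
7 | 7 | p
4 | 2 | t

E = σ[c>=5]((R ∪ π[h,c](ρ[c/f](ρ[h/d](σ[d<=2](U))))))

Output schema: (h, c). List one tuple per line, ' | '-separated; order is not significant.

Row counts bottom-up:
  R → 5
  U → 6
  σ[d<=2](U) → 0
  ρ[h/d](σ[d<=2](U)) → 0
  ρ[c/f](ρ[h/d](σ[d<=2](U))) → 0
  π[h,c](ρ[c/f](ρ[h/d](σ[d<=2](U)))) → 0
  (R ∪ π[h,c](ρ[c/f](ρ[h/d](σ[d<=2](U))))) → 5
  σ[c>=5]((R ∪ π[h,c](ρ[c/f](ρ[h/d](σ[d<=2](U)))))) → 2

== RESULT ==
h | c
2 | 9
8 | 5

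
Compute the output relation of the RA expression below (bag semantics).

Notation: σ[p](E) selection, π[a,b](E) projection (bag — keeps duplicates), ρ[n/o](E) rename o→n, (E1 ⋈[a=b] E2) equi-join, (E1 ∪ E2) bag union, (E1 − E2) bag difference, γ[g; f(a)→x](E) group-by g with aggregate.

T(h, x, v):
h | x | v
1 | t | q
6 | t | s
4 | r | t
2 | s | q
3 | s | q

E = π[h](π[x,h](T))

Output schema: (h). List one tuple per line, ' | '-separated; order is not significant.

Subexpression sizes:
  T → 5
  π[x,h](T) → 5
  π[h](π[x,h](T)) → 5

== RESULT ==
h
1
2
3
4
6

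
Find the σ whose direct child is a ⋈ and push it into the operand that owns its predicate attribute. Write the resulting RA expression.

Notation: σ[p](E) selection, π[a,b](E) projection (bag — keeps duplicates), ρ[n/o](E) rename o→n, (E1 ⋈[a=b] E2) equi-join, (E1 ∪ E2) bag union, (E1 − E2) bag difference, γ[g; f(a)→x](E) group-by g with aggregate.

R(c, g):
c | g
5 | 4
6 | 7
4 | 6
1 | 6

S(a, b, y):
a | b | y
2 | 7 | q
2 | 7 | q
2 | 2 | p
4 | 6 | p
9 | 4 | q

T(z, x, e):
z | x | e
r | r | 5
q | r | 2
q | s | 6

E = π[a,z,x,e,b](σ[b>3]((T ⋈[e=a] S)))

σ filters on b, owned by the right side.
E' = π[a,z,x,e,b]((T ⋈[e=a] σ[b>3](S)))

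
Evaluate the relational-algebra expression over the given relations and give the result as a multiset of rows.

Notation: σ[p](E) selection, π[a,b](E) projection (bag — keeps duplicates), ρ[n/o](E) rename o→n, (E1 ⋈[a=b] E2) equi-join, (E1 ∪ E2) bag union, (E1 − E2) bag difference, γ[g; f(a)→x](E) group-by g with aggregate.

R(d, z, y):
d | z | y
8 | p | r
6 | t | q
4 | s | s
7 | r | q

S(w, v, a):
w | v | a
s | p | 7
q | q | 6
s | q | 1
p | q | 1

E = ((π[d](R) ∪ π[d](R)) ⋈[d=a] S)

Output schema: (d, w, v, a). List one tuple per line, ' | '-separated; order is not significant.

Subexpression sizes:
  R → 4
  π[d](R) → 4
  R → 4
  π[d](R) → 4
  (π[d](R) ∪ π[d](R)) → 8
  S → 4
  ((π[d](R) ∪ π[d](R)) ⋈[d=a] S) → 4

== RESULT ==
d | w | v | a
6 | q | q | 6
6 | q | q | 6
7 | s | p | 7
7 | s | p | 7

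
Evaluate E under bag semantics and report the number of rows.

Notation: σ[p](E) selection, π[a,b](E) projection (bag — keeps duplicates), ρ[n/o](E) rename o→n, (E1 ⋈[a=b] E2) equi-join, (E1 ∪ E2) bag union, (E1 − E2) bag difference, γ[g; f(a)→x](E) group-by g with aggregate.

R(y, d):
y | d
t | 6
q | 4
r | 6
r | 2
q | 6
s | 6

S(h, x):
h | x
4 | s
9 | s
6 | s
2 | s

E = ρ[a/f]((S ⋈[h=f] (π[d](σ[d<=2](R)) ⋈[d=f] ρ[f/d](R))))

Subexpression sizes:
  S → 4
  R → 6
  σ[d<=2](R) → 1
  π[d](σ[d<=2](R)) → 1
  R → 6
  ρ[f/d](R) → 6
  (π[d](σ[d<=2](R)) ⋈[d=f] ρ[f/d](R)) → 1
  (S ⋈[h=f] (π[d](σ[d<=2](R)) ⋈[d=f] ρ[f/d](R))) → 1
  ρ[a/f]((S ⋈[h=f] (π[d](σ[d<=2](R)) ⋈[d=f] ρ[f/d](R)))) → 1

|E| = 1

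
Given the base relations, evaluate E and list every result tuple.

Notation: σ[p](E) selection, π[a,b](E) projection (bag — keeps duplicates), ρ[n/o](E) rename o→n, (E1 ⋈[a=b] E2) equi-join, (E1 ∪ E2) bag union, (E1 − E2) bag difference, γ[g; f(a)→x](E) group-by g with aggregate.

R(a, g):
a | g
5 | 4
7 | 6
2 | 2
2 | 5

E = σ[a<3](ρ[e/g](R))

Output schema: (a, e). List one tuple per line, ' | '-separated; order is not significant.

Row counts bottom-up:
  R → 4
  ρ[e/g](R) → 4
  σ[a<3](ρ[e/g](R)) → 2

== RESULT ==
a | e
2 | 2
2 | 5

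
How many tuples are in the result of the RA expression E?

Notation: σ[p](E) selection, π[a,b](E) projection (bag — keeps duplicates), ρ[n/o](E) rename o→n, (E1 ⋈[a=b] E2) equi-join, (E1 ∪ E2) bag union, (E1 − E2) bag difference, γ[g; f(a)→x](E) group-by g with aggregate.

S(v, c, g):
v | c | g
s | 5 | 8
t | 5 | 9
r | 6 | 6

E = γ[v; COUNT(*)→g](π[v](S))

Stepwise |·|:
  S → 3
  π[v](S) → 3
  γ[v; COUNT(*)→g](π[v](S)) → 3

|E| = 3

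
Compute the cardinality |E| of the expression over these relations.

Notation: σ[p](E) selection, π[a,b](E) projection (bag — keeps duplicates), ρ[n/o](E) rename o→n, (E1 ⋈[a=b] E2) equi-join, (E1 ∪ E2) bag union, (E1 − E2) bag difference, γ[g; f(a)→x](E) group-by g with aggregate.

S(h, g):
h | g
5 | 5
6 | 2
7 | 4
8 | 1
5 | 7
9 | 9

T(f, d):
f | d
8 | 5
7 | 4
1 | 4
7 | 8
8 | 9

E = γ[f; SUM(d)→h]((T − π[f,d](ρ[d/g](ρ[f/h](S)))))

Subexpression sizes:
  T → 5
  S → 6
  ρ[f/h](S) → 6
  ρ[d/g](ρ[f/h](S)) → 6
  π[f,d](ρ[d/g](ρ[f/h](S))) → 6
  (T − π[f,d](ρ[d/g](ρ[f/h](S)))) → 4
  γ[f; SUM(d)→h]((T − π[f,d](ρ[d/g](ρ[f/h](S))))) → 3

|E| = 3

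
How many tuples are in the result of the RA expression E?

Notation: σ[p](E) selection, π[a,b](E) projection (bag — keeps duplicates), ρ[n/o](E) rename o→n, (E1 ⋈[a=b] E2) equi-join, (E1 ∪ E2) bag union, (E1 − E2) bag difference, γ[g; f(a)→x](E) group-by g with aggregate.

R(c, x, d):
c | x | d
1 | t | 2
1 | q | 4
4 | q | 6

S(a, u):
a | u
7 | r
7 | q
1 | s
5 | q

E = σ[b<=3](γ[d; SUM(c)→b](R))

Row counts bottom-up:
  R → 3
  γ[d; SUM(c)→b](R) → 3
  σ[b<=3](γ[d; SUM(c)→b](R)) → 2

|E| = 2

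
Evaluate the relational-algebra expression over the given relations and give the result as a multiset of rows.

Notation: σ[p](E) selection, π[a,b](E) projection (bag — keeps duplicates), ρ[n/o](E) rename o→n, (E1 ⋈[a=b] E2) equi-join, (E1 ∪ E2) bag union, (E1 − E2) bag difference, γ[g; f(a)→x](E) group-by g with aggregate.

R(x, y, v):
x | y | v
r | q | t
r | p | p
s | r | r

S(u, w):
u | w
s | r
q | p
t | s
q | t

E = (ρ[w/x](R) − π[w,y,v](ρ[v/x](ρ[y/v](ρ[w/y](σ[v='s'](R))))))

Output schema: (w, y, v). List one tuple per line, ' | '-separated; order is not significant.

Subexpression sizes:
  R → 3
  ρ[w/x](R) → 3
  R → 3
  σ[v='s'](R) → 0
  ρ[w/y](σ[v='s'](R)) → 0
  ρ[y/v](ρ[w/y](σ[v='s'](R))) → 0
  ρ[v/x](ρ[y/v](ρ[w/y](σ[v='s'](R)))) → 0
  π[w,y,v](ρ[v/x](ρ[y/v](ρ[w/y](σ[v='s'](R))))) → 0
  (ρ[w/x](R) − π[w,y,v](ρ[v/x](ρ[y/v](ρ[w/y](σ[v='s'](R)))))) → 3

== RESULT ==
w | y | v
r | p | p
r | q | t
s | r | r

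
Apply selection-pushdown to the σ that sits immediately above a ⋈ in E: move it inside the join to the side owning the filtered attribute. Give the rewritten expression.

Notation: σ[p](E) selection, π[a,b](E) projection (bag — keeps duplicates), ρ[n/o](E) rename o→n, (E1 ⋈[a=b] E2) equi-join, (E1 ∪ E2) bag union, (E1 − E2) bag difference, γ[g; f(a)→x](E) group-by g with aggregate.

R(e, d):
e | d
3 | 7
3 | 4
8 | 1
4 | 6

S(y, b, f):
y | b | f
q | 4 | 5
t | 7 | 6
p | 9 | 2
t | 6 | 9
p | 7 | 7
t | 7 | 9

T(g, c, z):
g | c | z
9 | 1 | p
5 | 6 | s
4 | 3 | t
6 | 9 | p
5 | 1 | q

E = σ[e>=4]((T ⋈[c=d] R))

σ filters on e, owned by the right side.
E' = (T ⋈[c=d] σ[e>=4](R))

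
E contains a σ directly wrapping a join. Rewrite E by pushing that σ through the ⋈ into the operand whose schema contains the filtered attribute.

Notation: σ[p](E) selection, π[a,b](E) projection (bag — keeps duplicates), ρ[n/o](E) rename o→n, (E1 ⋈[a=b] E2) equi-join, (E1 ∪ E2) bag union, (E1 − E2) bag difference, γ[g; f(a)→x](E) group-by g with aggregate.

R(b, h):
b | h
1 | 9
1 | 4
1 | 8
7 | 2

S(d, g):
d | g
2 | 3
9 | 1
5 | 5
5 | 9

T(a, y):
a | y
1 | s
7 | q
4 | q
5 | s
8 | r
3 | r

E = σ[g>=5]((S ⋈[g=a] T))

σ filters on g, owned by the left side.
E' = (σ[g>=5](S) ⋈[g=a] T)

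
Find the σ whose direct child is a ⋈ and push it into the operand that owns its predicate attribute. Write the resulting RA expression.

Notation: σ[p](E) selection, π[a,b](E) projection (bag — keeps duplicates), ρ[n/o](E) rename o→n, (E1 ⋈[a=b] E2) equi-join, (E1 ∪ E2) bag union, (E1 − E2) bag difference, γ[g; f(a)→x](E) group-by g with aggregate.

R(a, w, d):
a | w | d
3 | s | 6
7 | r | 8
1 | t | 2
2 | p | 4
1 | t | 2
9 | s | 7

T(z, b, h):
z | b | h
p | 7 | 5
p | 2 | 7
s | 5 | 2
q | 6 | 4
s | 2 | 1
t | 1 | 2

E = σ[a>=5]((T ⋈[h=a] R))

σ filters on a, owned by the right side.
E' = (T ⋈[h=a] σ[a>=5](R))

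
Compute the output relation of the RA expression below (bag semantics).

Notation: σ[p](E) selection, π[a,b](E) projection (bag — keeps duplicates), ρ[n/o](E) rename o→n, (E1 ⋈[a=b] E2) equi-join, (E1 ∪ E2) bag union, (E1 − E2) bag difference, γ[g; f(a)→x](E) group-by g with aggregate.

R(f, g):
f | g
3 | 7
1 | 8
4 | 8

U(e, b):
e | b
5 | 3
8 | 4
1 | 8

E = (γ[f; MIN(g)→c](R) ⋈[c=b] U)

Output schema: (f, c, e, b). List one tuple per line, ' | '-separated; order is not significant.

Per-node cardinality:
  R → 3
  γ[f; MIN(g)→c](R) → 3
  U → 3
  (γ[f; MIN(g)→c](R) ⋈[c=b] U) → 2

== RESULT ==
f | c | e | b
1 | 8 | 1 | 8
4 | 8 | 1 | 8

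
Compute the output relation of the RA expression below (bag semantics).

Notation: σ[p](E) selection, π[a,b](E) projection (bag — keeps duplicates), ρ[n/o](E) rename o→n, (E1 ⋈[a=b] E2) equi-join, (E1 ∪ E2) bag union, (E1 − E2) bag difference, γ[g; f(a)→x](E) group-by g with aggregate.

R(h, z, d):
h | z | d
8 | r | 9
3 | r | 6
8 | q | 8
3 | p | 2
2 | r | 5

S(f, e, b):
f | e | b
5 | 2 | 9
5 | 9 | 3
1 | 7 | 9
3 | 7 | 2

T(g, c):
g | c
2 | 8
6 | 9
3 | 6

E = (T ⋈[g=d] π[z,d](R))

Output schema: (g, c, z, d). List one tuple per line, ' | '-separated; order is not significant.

Subexpression sizes:
  T → 3
  R → 5
  π[z,d](R) → 5
  (T ⋈[g=d] π[z,d](R)) → 2

== RESULT ==
g | c | z | d
2 | 8 | p | 2
6 | 9 | r | 6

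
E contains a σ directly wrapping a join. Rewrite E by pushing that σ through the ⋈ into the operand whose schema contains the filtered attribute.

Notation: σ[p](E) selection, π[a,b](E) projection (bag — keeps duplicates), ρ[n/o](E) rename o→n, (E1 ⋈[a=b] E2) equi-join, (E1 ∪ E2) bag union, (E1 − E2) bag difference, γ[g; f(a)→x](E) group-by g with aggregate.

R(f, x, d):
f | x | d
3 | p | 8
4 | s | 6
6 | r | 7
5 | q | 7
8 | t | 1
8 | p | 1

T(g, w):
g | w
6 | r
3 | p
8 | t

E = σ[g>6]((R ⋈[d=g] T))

σ filters on g, owned by the right side.
E' = (R ⋈[d=g] σ[g>6](T))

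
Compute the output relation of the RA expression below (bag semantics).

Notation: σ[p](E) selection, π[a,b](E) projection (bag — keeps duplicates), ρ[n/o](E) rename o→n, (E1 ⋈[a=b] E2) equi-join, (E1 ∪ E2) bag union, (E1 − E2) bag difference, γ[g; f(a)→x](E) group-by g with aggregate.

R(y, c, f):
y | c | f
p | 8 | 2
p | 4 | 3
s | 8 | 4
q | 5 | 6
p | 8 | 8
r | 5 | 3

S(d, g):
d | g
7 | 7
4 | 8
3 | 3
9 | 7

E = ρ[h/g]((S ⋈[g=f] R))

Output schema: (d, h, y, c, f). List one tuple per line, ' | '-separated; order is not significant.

Row counts bottom-up:
  S → 4
  R → 6
  (S ⋈[g=f] R) → 3
  ρ[h/g]((S ⋈[g=f] R)) → 3

== RESULT ==
d | h | y | c | f
3 | 3 | p | 4 | 3
3 | 3 | r | 5 | 3
4 | 8 | p | 8 | 8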